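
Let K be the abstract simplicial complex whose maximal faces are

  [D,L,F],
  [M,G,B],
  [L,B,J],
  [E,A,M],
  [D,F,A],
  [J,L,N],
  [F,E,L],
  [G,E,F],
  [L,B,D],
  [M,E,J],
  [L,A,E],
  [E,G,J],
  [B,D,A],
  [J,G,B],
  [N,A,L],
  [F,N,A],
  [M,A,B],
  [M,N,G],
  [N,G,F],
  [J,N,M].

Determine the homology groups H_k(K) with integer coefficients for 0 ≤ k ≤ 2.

H_0 = Z,  H_1 = Z ⊕ Z_2,  H_2 = 0.

Take the total order A < B < D < E < F < G < J < L < M < N on the vertex set. Then K (dimension 2) consists of the simplices:

  0-simplices (10): A, B, D, E, F, G, J, L, M, N
  1-simplices (30): AB, AD, AE, AF, AL, AM, AN, BD, BG, BJ, BL, BM, DF, DL, EF, EG, EJ, EL, EM, FG, FL, FN, GJ, GM, GN, JL, JM, JN, LN, MN
  2-simplices (20): ABD, ABM, ADF, AEL, AEM, AFN, ALN, BDL, BGJ, BGM, BJL, DFL, EFG, EFL, EGJ, EJM, FGN, GMN, JLN, JMN

giving chain groups C_0 ≅ Z^10, C_1 ≅ Z^30, C_2 ≅ Z^20.

Boundary ∂_1: C_1 → C_0 is given by ∂[p,q] = [q] − [p]. For instance
  ∂EJ = J − E.
The resulting 10×30 matrix has rank 9, and its Smith normal form has invariant factors (1,1,1,1,1,1,1,1,1).

∂_2: C_2 → C_1 sends each 2-simplex [p,q,r] to [q,r] − [p,r] + [p,q]. For instance
  ∂FGN = GN − FN + FG,
  ∂AEL = EL − AL + AE.
The resulting 30×20 matrix has rank 20, and its Smith normal form has invariant factors (1,1,1,1,1,1,1,1,1,1,1,1,1,1,1,1,1,1,1,2).

From H_k ≅ ker(∂_k) / im(∂_{k+1}) we obtain:

  H_0: rank C_0 − rank ∂_1 = 10 − 9 = 1, and the invariant factors of ∂_1 are all 1, so H_0 = Z.
  H_1: rank ker ∂_1 − rank ∂_2 = (30 − 9) − 20 = 1, and ∂_2 has invariant factor 2 > 1, so H_1 = Z ⊕ Z_2.
  H_2: rank ker ∂_2 − rank ∂_3 = (20 − 20) − 0 = 0, and there is no ∂_3, so H_2 = 0.

As a check, the Euler characteristic is 10 − 30 + 20 = 0, which agrees with 1 − 1 + 0 = 0.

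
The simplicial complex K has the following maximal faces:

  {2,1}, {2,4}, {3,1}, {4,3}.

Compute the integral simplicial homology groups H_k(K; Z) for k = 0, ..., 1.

H_0 ≅ Z,  H_1 ≅ Z.

Order the vertices as 1 < 2 < 3 < 4. Listing each simplex with vertices in this order, K has dimension 1 with simplices:

  0-simplices (4): [1], [2], [3], [4]
  1-simplices (4): [1,2], [1,3], [2,4], [3,4]

so the chain groups are C_0 ≅ Z^4, C_1 ≅ Z^4.

∂_1: C_1 → C_0 is given by ∂[p,q] = [q] − [p].
The resulting 4×4 matrix has rank 3, and its Smith normal form has invariant factors (1,1,1).

Reading off H_k = ker ∂_k / im ∂_{k+1}:

  H_0: rank C_0 − rank ∂_1 = 4 − 3 = 1, and the invariant factors of ∂_1 are all 1, so H_0 = Z.
  H_1: rank ker ∂_1 − rank ∂_2 = (4 − 3) − 0 = 1, and there is no ∂_2, so H_1 = Z.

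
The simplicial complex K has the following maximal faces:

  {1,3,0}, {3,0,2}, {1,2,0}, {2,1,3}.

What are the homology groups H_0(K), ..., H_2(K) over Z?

Order the vertices as 0 < 1 < 2 < 3. Listing each simplex with vertices in this order, K has dimension 2 with simplices:

  0-simplices (4): [0], [1], [2], [3]
  1-simplices (6): [0,1], [0,2], [0,3], [1,2], [1,3], [2,3]
  2-simplices (4): [0,1,2], [0,1,3], [0,2,3], [1,2,3]

so the chain groups are C_0 ≅ Z^4, C_1 ≅ Z^6, C_2 ≅ Z^4.

The boundary map ∂_1: C_1 → C_0 is given by ∂[p,q] = [q] − [p]. For instance
  ∂[0,2] = [2] − [0].
The resulting 4×6 matrix has rank 3, and its Smith normal form has invariant factors (1,1,1).

∂_2: C_2 → C_1 sends each 2-simplex [p,q,r] to [q,r] − [p,r] + [p,q]. For instance
  ∂[0,2,3] = [2,3] − [0,3] + [0,2],
  ∂[1,2,3] = [2,3] − [1,3] + [1,2].
The 6×4 boundary matrix has rank 3 and Smith normal form diag(1,1,1).

From H_k ≅ ker(∂_k) / im(∂_{k+1}) we obtain:

  H_0: rank C_0 − rank ∂_1 = 4 − 3 = 1, and the invariant factors of ∂_1 are all 1, so H_0 = Z.
  H_1: rank ker ∂_1 − rank ∂_2 = (6 − 3) − 3 = 0, and the invariant factors of ∂_2 are all 1, so H_1 = 0.
  H_2: rank ker ∂_2 − rank ∂_3 = (4 − 3) − 0 = 1, and there is no ∂_3, so H_2 = Z.

As a check, the Euler characteristic is 4 − 6 + 4 = 2, which agrees with 1 − 0 + 1 = 2.
(K is a triangulation of the 2-sphere S^2.)

H_0 = Z,  H_1 = 0,  H_2 = Z.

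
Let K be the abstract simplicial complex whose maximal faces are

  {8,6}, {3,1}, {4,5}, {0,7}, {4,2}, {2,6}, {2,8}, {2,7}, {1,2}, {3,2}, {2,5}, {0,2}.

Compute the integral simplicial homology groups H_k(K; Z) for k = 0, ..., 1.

Take the total order 0 < 1 < 2 < 3 < 4 < 5 < 6 < 7 < 8 on the vertex set. Then K (dimension 1) consists of the simplices:

  0-simplices (9): [0], [1], [2], [3], [4], [5], [6], [7], [8]
  1-simplices (12): [0,2], [0,7], [1,2], [1,3], [2,3], [2,4], [2,5], [2,6], [2,7], [2,8], [4,5], [6,8]

Hence C_0 ≅ Z^9, C_1 ≅ Z^12.

The boundary map ∂_1: C_1 → C_0 sends each edge [p,q] (with p < q) to q − p.
The 9×12 boundary matrix has rank 8 and Smith normal form diag(1,1,1,1,1,1,1,1).

Now H_k = ker ∂_k / im ∂_{k+1}, so:

  H_0: rank C_0 − rank ∂_1 = 9 − 8 = 1, and the invariant factors of ∂_1 are all 1, so H_0 = Z.
  H_1: rank ker ∂_1 − rank ∂_2 = (12 − 8) − 0 = 4, and there is no ∂_2, so H_1 = Z^4.

As a check, the Euler characteristic is 9 − 12 = -3, which agrees with 1 − 4 = -3.

H_0 = Z,  H_1 = Z^4.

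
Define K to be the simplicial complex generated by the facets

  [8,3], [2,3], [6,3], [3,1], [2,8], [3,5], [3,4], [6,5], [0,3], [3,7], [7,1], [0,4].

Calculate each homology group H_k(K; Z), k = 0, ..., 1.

H_0 = Z,  H_1 = Z^4.

K has 9 vertices, 12 edges.
rank ∂_0 = 0, rank ∂_1 = 8 ⇒ b_0 = 9 − 0 − 8 = 1; all invariant factors of ∂_1 are 1 so no torsion. So H_0 ≅ Z.
rank ∂_1 = 8, rank ∂_2 = 0 ⇒ b_1 = 12 − 8 − 0 = 4. So H_1 ≅ Z^4.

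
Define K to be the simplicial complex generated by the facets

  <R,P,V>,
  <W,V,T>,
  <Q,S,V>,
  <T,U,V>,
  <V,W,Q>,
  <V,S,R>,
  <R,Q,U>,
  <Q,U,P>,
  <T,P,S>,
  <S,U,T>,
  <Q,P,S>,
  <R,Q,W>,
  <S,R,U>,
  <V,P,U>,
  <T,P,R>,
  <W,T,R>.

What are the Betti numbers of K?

b_0 = 1, b_1 = 2, b_2 = 1.

Take the total order P < Q < R < S < T < U < V < W on the vertex set. Then K (dimension 2) consists of the simplices:

  0-simplices (8): P, Q, R, S, T, U, V, W
  1-simplices (24): PQ, PR, PS, PT, PU, PV, QR, QS, QU, QV, QW, RS, RT, RU, RV, RW, ST, SU, SV, TU, TV, TW, UV, VW
  2-simplices (16): PQS, PQU, PRT, PRV, PST, PUV, QRU, QRW, QSV, QVW, RSU, RSV, RTW, STU, TUV, TVW

so the chain groups are C_0 ≅ Z^8, C_1 ≅ Z^24, C_2 ≅ Z^16.

The boundary map ∂_1: C_1 → C_0 is given by ∂[p,q] = [q] − [p]. For instance
  ∂SV = V − S.
This gives a 8×24 integer matrix of rank 7; reducing to Smith normal form yields diagonal entries (1,1,1,1,1,1,1).

The boundary map ∂_2: C_2 → C_1 acts by ∂[p,q,r] = [q,r] − [p,r] + [p,q]. For instance
  ∂QRU = RU − QU + QR,
  ∂PQU = QU − PU + PQ.
As a 24×16 matrix over Z this has rank 15, with invariant factors (1,1,1,1,1,1,1,1,1,1,1,1,1,1,1).

Reading off H_k = ker ∂_k / im ∂_{k+1}:

  H_0: rank C_0 − rank ∂_1 = 8 − 7 = 1, and the invariant factors of ∂_1 are all 1, so H_0 = Z.
  H_1: rank ker ∂_1 − rank ∂_2 = (24 − 7) − 15 = 2, and the invariant factors of ∂_2 are all 1, so H_1 = Z^2.
  H_2: rank ker ∂_2 − rank ∂_3 = (16 − 15) − 0 = 1, and there is no ∂_3, so H_2 = Z.

As a check, the Euler characteristic is 8 − 24 + 16 = 0, which agrees with 1 − 2 + 1 = 0.

Hence the Betti numbers are b_0 = 1, b_1 = 2, b_2 = 1.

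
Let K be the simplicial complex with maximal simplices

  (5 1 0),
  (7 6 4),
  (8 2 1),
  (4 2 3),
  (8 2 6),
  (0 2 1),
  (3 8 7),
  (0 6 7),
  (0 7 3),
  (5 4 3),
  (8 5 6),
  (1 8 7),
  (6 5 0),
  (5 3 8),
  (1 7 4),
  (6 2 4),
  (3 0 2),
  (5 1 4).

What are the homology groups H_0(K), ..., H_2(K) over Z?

Fix the vertex order 0 < 1 < 2 < 3 < 4 < 5 < 6 < 7 < 8 and write every simplex with vertices in increasing order. Then dim K = 2 and the simplices of K are:

  0-simplices (9): [0], [1], [2], [3], [4], [5], [6], [7], [8]
  1-simplices (27): (27 of them)
  2-simplices (18): [0,1,2], [0,1,5], [0,2,3], [0,3,7], [0,5,6], [0,6,7], [1,2,8], [1,4,5], [1,4,7], [1,7,8], [2,3,4], [2,4,6], [2,6,8], [3,4,5], [3,5,8], [3,7,8], [4,6,7], [5,6,8]

giving chain groups C_0 ≅ Z^9, C_1 ≅ Z^27, C_2 ≅ Z^18.

∂_1: C_1 → C_0 sends each edge [p,q] (with p < q) to q − p. For instance
  ∂[7,8] = [8] − [7].
As a 9×27 matrix over Z this has rank 8, with invariant factors (1,1,1,1,1,1,1,1).

∂_2: C_2 → C_1 maps a triangle to the signed sum of its edges. For instance
  ∂[5,6,8] = [6,8] − [5,8] + [5,6],
  ∂[0,5,6] = [5,6] − [0,6] + [0,5].
The 27×18 boundary matrix has rank 17 and Smith normal form diag(1,1,1,1,1,1,1,1,1,1,1,1,1,1,1,1,1).

Computing H_k = (kernel of ∂_k) / (image of ∂_{k+1}):

  H_0: rank C_0 − rank ∂_1 = 9 − 8 = 1, and the invariant factors of ∂_1 are all 1, so H_0 ≅ Z.
  H_1: rank ker ∂_1 − rank ∂_2 = (27 − 8) − 17 = 2, and the invariant factors of ∂_2 are all 1, so H_1 ≅ Z^2.
  H_2: rank ker ∂_2 − rank ∂_3 = (18 − 17) − 0 = 1, and there is no ∂_3, so H_2 ≅ Z.

H_0 = Z,  H_1 = Z^2,  H_2 = Z.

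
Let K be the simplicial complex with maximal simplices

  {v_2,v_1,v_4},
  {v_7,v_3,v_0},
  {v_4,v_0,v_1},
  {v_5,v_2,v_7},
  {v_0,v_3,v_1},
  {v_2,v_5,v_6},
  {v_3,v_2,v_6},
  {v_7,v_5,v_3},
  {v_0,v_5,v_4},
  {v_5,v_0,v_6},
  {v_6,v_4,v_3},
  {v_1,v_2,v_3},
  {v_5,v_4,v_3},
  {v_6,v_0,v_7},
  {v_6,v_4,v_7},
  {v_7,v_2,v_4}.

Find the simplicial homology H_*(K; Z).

H_0 = Z,  H_1 = Z^2,  H_2 = Z.

Fix the vertex order v_0 < v_1 < v_2 < v_3 < v_4 < v_5 < v_6 < v_7 and write every simplex with vertices in increasing order. Then dim K = 2 and the simplices of K are:

  0-simplices (8): [v_0], [v_1], [v_2], [v_3], [v_4], [v_5], [v_6], [v_7]
  1-simplices (24): (24 of them)
  2-simplices (16): (16 of them)

so the chain groups are C_0 ≅ Z^8, C_1 ≅ Z^24, C_2 ≅ Z^16.

Boundary ∂_1: C_1 → C_0 sends each edge [p,q] (with p < q) to q − p. For instance
  ∂[v_2,v_4] = [v_4] − [v_2].
The resulting 8×24 matrix has rank 7, and its Smith normal form has invariant factors (1,1,1,1,1,1,1).

∂_2: C_2 → C_1 sends each 2-simplex [p,q,r] to [q,r] − [p,r] + [p,q]. For instance
  ∂[v_2,v_4,v_7] = [v_4,v_7] − [v_2,v_7] + [v_2,v_4],
  ∂[v_0,v_1,v_4] = [v_1,v_4] − [v_0,v_4] + [v_0,v_1].
As a 24×16 matrix over Z this has rank 15, with invariant factors (1,1,1,1,1,1,1,1,1,1,1,1,1,1,1).

From H_k ≅ ker(∂_k) / im(∂_{k+1}) we obtain:

  H_0: rank C_0 − rank ∂_1 = 8 − 7 = 1, and the invariant factors of ∂_1 are all 1, so H_0 ≅ Z.
  H_1: rank ker ∂_1 − rank ∂_2 = (24 − 7) − 15 = 2, and the invariant factors of ∂_2 are all 1, so H_1 ≅ Z^2.
  H_2: rank ker ∂_2 − rank ∂_3 = (16 − 15) − 0 = 1, and there is no ∂_3, so H_2 ≅ Z.

As a check, the Euler characteristic is 8 − 24 + 16 = 0, which agrees with 1 − 2 + 1 = 0.
(K is a triangulation of the torus T^2.)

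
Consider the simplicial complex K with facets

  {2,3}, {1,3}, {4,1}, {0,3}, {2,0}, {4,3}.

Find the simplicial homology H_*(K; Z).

H_0 = Z,  H_1 = Z^2.

We work with the vertex ordering 0 < 1 < 2 < 3 < 4. The simplices of K, each written with vertices in increasing order, are:

  0-simplices (5): [0], [1], [2], [3], [4]
  1-simplices (6): [0,2], [0,3], [1,3], [1,4], [2,3], [3,4]

giving chain groups C_0 ≅ Z^5, C_1 ≅ Z^6.

∂_1: C_1 → C_0 maps an edge to its endpoints' difference, ∂[p,q] = q − p.
This gives a 5×6 integer matrix of rank 4; reducing to Smith normal form yields diagonal entries (1,1,1,1).

Computing H_k = (kernel of ∂_k) / (image of ∂_{k+1}):

  H_0: rank C_0 − rank ∂_1 = 5 − 4 = 1, and the invariant factors of ∂_1 are all 1, so H_0 = Z.
  H_1: rank ker ∂_1 − rank ∂_2 = (6 − 4) − 0 = 2, and there is no ∂_2, so H_1 = Z^2.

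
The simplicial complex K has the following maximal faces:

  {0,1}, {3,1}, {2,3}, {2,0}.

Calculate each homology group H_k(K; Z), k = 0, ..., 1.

Fix the vertex order 0 < 1 < 2 < 3 and write every simplex with vertices in increasing order. Then dim K = 1 and the simplices of K are:

  0-simplices (4): [0], [1], [2], [3]
  1-simplices (4): [0,1], [0,2], [1,3], [2,3]

giving chain groups C_0 ≅ Z^4, C_1 ≅ Z^4.

Boundary ∂_1: C_1 → C_0 sends each edge [p,q] (with p < q) to q − p. For instance
  ∂[0,1] = [1] − [0].
As a 4×4 matrix over Z this has rank 3, with invariant factors (1,1,1).

Now H_k = ker ∂_k / im ∂_{k+1}, so:

  H_0: rank C_0 − rank ∂_1 = 4 − 3 = 1, and the invariant factors of ∂_1 are all 1, so H_0 ≅ Z.
  H_1: rank ker ∂_1 − rank ∂_2 = (4 − 3) − 0 = 1, and there is no ∂_2, so H_1 ≅ Z.

As a check, the Euler characteristic is 4 − 4 = 0, which agrees with 1 − 1 = 0.

H_0 ≅ Z,  H_1 ≅ Z.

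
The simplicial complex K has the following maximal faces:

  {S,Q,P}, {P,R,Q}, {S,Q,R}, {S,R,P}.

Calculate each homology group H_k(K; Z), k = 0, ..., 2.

We work with the vertex ordering P < Q < R < S. The simplices of K, each written with vertices in increasing order, are:

  0-simplices (4): P, Q, R, S
  1-simplices (6): PQ, PR, PS, QR, QS, RS
  2-simplices (4): PQR, PQS, PRS, QRS

giving chain groups C_0 ≅ Z^4, C_1 ≅ Z^6, C_2 ≅ Z^4.

The boundary map ∂_1: C_1 → C_0 is given by ∂[p,q] = [q] − [p]. For instance
  ∂PS = S − P.
The resulting 4×6 matrix has rank 3, and its Smith normal form has invariant factors (1,1,1).

The boundary map ∂_2: C_2 → C_1 sends each 2-simplex [p,q,r] to [q,r] − [p,r] + [p,q]. For instance
  ∂QRS = RS − QS + QR,
  ∂PQR = QR − PR + PQ.
The resulting 6×4 matrix has rank 3, and its Smith normal form has invariant factors (1,1,1).

Now H_k = ker ∂_k / im ∂_{k+1}, so:

  H_0: rank C_0 − rank ∂_1 = 4 − 3 = 1, and the invariant factors of ∂_1 are all 1, so H_0 ≅ Z.
  H_1: rank ker ∂_1 − rank ∂_2 = (6 − 3) − 3 = 0, and the invariant factors of ∂_2 are all 1, so H_1 ≅ 0.
  H_2: rank ker ∂_2 − rank ∂_3 = (4 − 3) − 0 = 1, and there is no ∂_3, so H_2 ≅ Z.

H_0 = Z,  H_1 = 0,  H_2 = Z.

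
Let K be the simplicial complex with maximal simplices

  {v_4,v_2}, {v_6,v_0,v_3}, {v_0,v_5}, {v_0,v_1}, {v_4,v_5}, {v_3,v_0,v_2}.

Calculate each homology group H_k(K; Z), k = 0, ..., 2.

Take the total order v_0 < v_1 < v_2 < v_3 < v_4 < v_5 < v_6 on the vertex set. Then K (dimension 2) consists of the simplices:

  0-simplices (7): [v_0], [v_1], [v_2], [v_3], [v_4], [v_5], [v_6]
  1-simplices (9): [v_0,v_1], [v_0,v_2], [v_0,v_3], [v_0,v_5], [v_0,v_6], [v_2,v_3], [v_2,v_4], [v_3,v_6], [v_4,v_5]
  2-simplices (2): [v_0,v_2,v_3], [v_0,v_3,v_6]

giving chain groups C_0 ≅ Z^7, C_1 ≅ Z^9, C_2 ≅ Z^2.

The boundary map ∂_1: C_1 → C_0 is given by ∂[p,q] = [q] − [p]. For instance
  ∂[v_0,v_6] = [v_6] − [v_0].
The 7×9 boundary matrix has rank 6 and Smith normal form diag(1,1,1,1,1,1).

∂_2: C_2 → C_1 acts by ∂[p,q,r] = [q,r] − [p,r] + [p,q]. For instance
  ∂[v_0,v_3,v_6] = [v_3,v_6] − [v_0,v_6] + [v_0,v_3],
  ∂[v_0,v_2,v_3] = [v_2,v_3] − [v_0,v_3] + [v_0,v_2].
As a 9×2 matrix over Z this has rank 2, with invariant factors (1,1).

Computing H_k = (kernel of ∂_k) / (image of ∂_{k+1}):

  H_0: rank C_0 − rank ∂_1 = 7 − 6 = 1, and the invariant factors of ∂_1 are all 1, so H_0 = Z.
  H_1: rank ker ∂_1 − rank ∂_2 = (9 − 6) − 2 = 1, and the invariant factors of ∂_2 are all 1, so H_1 = Z.
  H_2: rank ker ∂_2 − rank ∂_3 = (2 − 2) − 0 = 0, and there is no ∂_3, so H_2 = 0.

H_0 = Z,  H_1 = Z,  H_2 = 0.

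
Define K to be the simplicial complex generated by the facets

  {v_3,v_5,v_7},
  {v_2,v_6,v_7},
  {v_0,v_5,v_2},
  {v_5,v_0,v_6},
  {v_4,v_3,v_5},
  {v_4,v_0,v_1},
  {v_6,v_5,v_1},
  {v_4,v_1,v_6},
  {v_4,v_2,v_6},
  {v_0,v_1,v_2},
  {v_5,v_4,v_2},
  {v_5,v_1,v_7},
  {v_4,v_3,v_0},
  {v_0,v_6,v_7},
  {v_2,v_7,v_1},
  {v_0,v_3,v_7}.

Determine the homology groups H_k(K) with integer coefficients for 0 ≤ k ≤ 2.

H_0 ≅ Z,  H_1 ≅ Z^2,  H_2 ≅ Z.

Fix the vertex order v_0 < v_1 < v_2 < v_3 < v_4 < v_5 < v_6 < v_7 and write every simplex with vertices in increasing order. Then dim K = 2 and the simplices of K are:

  0-simplices (8): [v_0], [v_1], [v_2], [v_3], [v_4], [v_5], [v_6], [v_7]
  1-simplices (24): (24 of them)
  2-simplices (16): (16 of them)

giving chain groups C_0 ≅ Z^8, C_1 ≅ Z^24, C_2 ≅ Z^16.

The boundary map ∂_1: C_1 → C_0 maps an edge to its endpoints' difference, ∂[p,q] = q − p. For instance
  ∂[v_2,v_5] = [v_5] − [v_2].
As a 8×24 matrix over Z this has rank 7, with invariant factors (1,1,1,1,1,1,1).

∂_2: C_2 → C_1 sends each 2-simplex [p,q,r] to [q,r] − [p,r] + [p,q]. For instance
  ∂[v_2,v_6,v_7] = [v_6,v_7] − [v_2,v_7] + [v_2,v_6],
  ∂[v_1,v_2,v_7] = [v_2,v_7] − [v_1,v_7] + [v_1,v_2].
This gives a 24×16 integer matrix of rank 15; reducing to Smith normal form yields diagonal entries (1,1,1,1,1,1,1,1,1,1,1,1,1,1,1).

Reading off H_k = ker ∂_k / im ∂_{k+1}:

  H_0: rank C_0 − rank ∂_1 = 8 − 7 = 1, and the invariant factors of ∂_1 are all 1, so H_0 = Z.
  H_1: rank ker ∂_1 − rank ∂_2 = (24 − 7) − 15 = 2, and the invariant factors of ∂_2 are all 1, so H_1 = Z^2.
  H_2: rank ker ∂_2 − rank ∂_3 = (16 − 15) − 0 = 1, and there is no ∂_3, so H_2 = Z.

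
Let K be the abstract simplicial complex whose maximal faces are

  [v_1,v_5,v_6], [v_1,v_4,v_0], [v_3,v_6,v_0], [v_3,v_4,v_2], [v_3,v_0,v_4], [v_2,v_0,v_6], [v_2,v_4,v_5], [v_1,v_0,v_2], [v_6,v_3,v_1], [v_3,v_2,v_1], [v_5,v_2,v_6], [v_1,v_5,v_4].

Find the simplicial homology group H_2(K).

K has 7 vertices, 18 edges, 12 triangles.
rank ∂_2 = 12, rank ∂_3 = 0 ⇒ b_2 = 12 − 12 − 0 = 0. So H_2 = 0.

H_2 ≅ 0.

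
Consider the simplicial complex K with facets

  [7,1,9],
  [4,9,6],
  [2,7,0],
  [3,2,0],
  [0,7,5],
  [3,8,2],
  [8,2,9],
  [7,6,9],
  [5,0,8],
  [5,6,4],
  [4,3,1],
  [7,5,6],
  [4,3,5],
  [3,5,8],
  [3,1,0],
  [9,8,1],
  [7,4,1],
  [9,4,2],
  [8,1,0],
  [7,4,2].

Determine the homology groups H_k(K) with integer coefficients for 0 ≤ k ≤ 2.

H_0 ≅ Z,  H_1 ≅ Z ⊕ Z/2Z,  H_2 = 0.

We work with the vertex ordering 0 < 1 < 2 < 3 < 4 < 5 < 6 < 7 < 8 < 9. The simplices of K, each written with vertices in increasing order, are:

  0-simplices (10): [0], [1], [2], [3], [4], [5], [6], [7], [8], [9]
  1-simplices (30): (30 of them)
  2-simplices (20): (20 of them)

Hence C_0 ≅ Z^10, C_1 ≅ Z^30, C_2 ≅ Z^20.

∂_1: C_1 → C_0 sends each edge [p,q] (with p < q) to q − p. For instance
  ∂[3,8] = [8] − [3].
The resulting 10×30 matrix has rank 9, and its Smith normal form has invariant factors (1,1,1,1,1,1,1,1,1).

The boundary map ∂_2: C_2 → C_1 maps a triangle to the signed sum of its edges. For instance
  ∂[1,3,4] = [3,4] − [1,4] + [1,3],
  ∂[0,2,7] = [2,7] − [0,7] + [0,2].
This gives a 30×20 integer matrix of rank 20; reducing to Smith normal form yields diagonal entries (1,1,1,1,1,1,1,1,1,1,1,1,1,1,1,1,1,1,1,2).

From H_k ≅ ker(∂_k) / im(∂_{k+1}) we obtain:

  H_0: rank C_0 − rank ∂_1 = 10 − 9 = 1, and the invariant factors of ∂_1 are all 1, so H_0 ≅ Z.
  H_1: rank ker ∂_1 − rank ∂_2 = (30 − 9) − 20 = 1, and ∂_2 has invariant factor 2 > 1, so H_1 ≅ Z ⊕ Z/2Z.
  H_2: rank ker ∂_2 − rank ∂_3 = (20 − 20) − 0 = 0, and there is no ∂_3, so H_2 ≅ 0.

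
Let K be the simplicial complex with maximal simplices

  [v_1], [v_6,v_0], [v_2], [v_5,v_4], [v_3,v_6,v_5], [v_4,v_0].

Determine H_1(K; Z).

K has 7 vertices, 6 edges, 1 triangle.
rank ∂_1 = 4, rank ∂_2 = 1 ⇒ b_1 = 6 − 4 − 1 = 1; all invariant factors of ∂_2 are 1 so no torsion. So H_1 = Z.

H_1 = Z.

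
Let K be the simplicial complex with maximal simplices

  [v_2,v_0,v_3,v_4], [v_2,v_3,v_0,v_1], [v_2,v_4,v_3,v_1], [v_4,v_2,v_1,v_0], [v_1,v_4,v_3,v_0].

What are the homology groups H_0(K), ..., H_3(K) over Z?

H_0 = Z,  H_1 = 0,  H_2 = 0,  H_3 = Z.

We work with the vertex ordering v_0 < v_1 < v_2 < v_3 < v_4. The simplices of K, each written with vertices in increasing order, are:

  0-simplices (5): [v_0], [v_1], [v_2], [v_3], [v_4]
  1-simplices (10): [v_0,v_1], [v_0,v_2], [v_0,v_3], [v_0,v_4], [v_1,v_2], [v_1,v_3], [v_1,v_4], [v_2,v_3], [v_2,v_4], [v_3,v_4]
  2-simplices (10): [v_0,v_1,v_2], [v_0,v_1,v_3], [v_0,v_1,v_4], [v_0,v_2,v_3], [v_0,v_2,v_4], [v_0,v_3,v_4], [v_1,v_2,v_3], [v_1,v_2,v_4], [v_1,v_3,v_4], [v_2,v_3,v_4]
  3-simplices (5): [v_0,v_1,v_2,v_3], [v_0,v_1,v_2,v_4], [v_0,v_1,v_3,v_4], [v_0,v_2,v_3,v_4], [v_1,v_2,v_3,v_4]

giving chain groups C_0 ≅ Z^5, C_1 ≅ Z^10, C_2 ≅ Z^10, C_3 ≅ Z^5.

The boundary map ∂_1: C_1 → C_0 is given by ∂[p,q] = [q] − [p].
The resulting 5×10 matrix has rank 4, and its Smith normal form has invariant factors (1,1,1,1).

∂_2: C_2 → C_1 acts by ∂[p,q,r] = [q,r] − [p,r] + [p,q]. For instance
  ∂[v_0,v_3,v_4] = [v_3,v_4] − [v_0,v_4] + [v_0,v_3],
  ∂[v_0,v_1,v_3] = [v_1,v_3] − [v_0,v_3] + [v_0,v_1].
As a 10×10 matrix over Z this has rank 6, with invariant factors (1,1,1,1,1,1).

Boundary ∂_3: C_3 → C_2 sends each 3-simplex σ to the alternating sum Σ_i (−1)^i (σ with its i-th vertex removed). For instance
  ∂[v_0,v_1,v_3,v_4] = [v_1,v_3,v_4] − [v_0,v_3,v_4] + [v_0,v_1,v_4] − [v_0,v_1,v_3],
  ∂[v_1,v_2,v_3,v_4] = [v_2,v_3,v_4] − [v_1,v_3,v_4] + [v_1,v_2,v_4] − [v_1,v_2,v_3].
The resulting 10×5 matrix has rank 4, and its Smith normal form has invariant factors (1,1,1,1).

From H_k ≅ ker(∂_k) / im(∂_{k+1}) we obtain:

  H_0: rank C_0 − rank ∂_1 = 5 − 4 = 1, and the invariant factors of ∂_1 are all 1, so H_0 ≅ Z.
  H_1: rank ker ∂_1 − rank ∂_2 = (10 − 4) − 6 = 0, and the invariant factors of ∂_2 are all 1, so H_1 ≅ 0.
  H_2: rank ker ∂_2 − rank ∂_3 = (10 − 6) − 4 = 0, and the invariant factors of ∂_3 are all 1, so H_2 ≅ 0.
  H_3: rank ker ∂_3 − rank ∂_4 = (5 − 4) − 0 = 1, and there is no ∂_4, so H_3 ≅ Z.

As a check, the Euler characteristic is 5 − 10 + 10 − 5 = 0, which agrees with 1 − 0 + 0 − 1 = 0.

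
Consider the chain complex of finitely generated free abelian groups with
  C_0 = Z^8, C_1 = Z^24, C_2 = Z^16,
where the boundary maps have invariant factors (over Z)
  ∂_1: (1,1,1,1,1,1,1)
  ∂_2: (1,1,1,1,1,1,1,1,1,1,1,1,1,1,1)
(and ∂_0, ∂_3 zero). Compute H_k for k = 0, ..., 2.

H_0 = Z,  H_1 = Z^2,  H_2 = Z.

H_0: b_0 = 8 − 0 − 7 = 1; torsion from ∂_1 factors > 1: none. So H_0 = Z.
H_1: b_1 = 24 − 7 − 15 = 2; torsion from ∂_2 factors > 1: none. So H_1 = Z^2.
H_2: b_2 = 16 − 15 − 0 = 1; torsion from ∂_3 factors > 1: none. So H_2 = Z.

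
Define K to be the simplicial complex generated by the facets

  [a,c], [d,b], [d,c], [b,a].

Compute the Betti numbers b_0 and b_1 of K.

b_0 = 1, b_1 = 1.

Fix the vertex order a < b < c < d and write every simplex with vertices in increasing order. Then dim K = 1 and the simplices of K are:

  0-simplices (4): a, b, c, d
  1-simplices (4): ab, ac, bd, cd

so the chain groups are C_0 ≅ Z^4, C_1 ≅ Z^4.

∂_1: C_1 → C_0 sends each edge [p,q] (with p < q) to q − p. For instance
  ∂ac = c − a.
The resulting 4×4 matrix has rank 3, and its Smith normal form has invariant factors (1,1,1).

From H_k ≅ ker(∂_k) / im(∂_{k+1}) we obtain:

  H_0: rank C_0 − rank ∂_1 = 4 − 3 = 1, and the invariant factors of ∂_1 are all 1, so H_0 = Z.
  H_1: rank ker ∂_1 − rank ∂_2 = (4 − 3) − 0 = 1, and there is no ∂_2, so H_1 = Z.

(K is a triangulation of the circle S^1.)

Hence the Betti numbers are b_0 = 1, b_1 = 1.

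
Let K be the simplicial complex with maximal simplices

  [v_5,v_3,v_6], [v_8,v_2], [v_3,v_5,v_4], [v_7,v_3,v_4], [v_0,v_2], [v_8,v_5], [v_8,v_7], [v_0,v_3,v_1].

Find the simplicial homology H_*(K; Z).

H_0 ≅ Z,  H_1 ≅ Z^2,  H_2 = 0.

Order the vertices as v_0 < v_1 < v_2 < v_3 < v_4 < v_5 < v_6 < v_7 < v_8. Listing each simplex with vertices in this order, K has dimension 2 with simplices:

  0-simplices (9): [v_0], [v_1], [v_2], [v_3], [v_4], [v_5], [v_6], [v_7], [v_8]
  1-simplices (14): [v_0,v_1], [v_0,v_2], [v_0,v_3], [v_1,v_3], [v_2,v_8], [v_3,v_4], [v_3,v_5], [v_3,v_6], [v_3,v_7], [v_4,v_5], [v_4,v_7], [v_5,v_6], [v_5,v_8], [v_7,v_8]
  2-simplices (4): [v_0,v_1,v_3], [v_3,v_4,v_5], [v_3,v_4,v_7], [v_3,v_5,v_6]

Hence C_0 ≅ Z^9, C_1 ≅ Z^14, C_2 ≅ Z^4.

Boundary ∂_1: C_1 → C_0 maps an edge to its endpoints' difference, ∂[p,q] = q − p.
As a 9×14 matrix over Z this has rank 8, with invariant factors (1,1,1,1,1,1,1,1).

The boundary map ∂_2: C_2 → C_1 acts by ∂[p,q,r] = [q,r] − [p,r] + [p,q]. For instance
  ∂[v_3,v_5,v_6] = [v_5,v_6] − [v_3,v_6] + [v_3,v_5],
  ∂[v_0,v_1,v_3] = [v_1,v_3] − [v_0,v_3] + [v_0,v_1].
As a 14×4 matrix over Z this has rank 4, with invariant factors (1,1,1,1).

Computing H_k = (kernel of ∂_k) / (image of ∂_{k+1}):

  H_0: rank C_0 − rank ∂_1 = 9 − 8 = 1, and the invariant factors of ∂_1 are all 1, so H_0 ≅ Z.
  H_1: rank ker ∂_1 − rank ∂_2 = (14 − 8) − 4 = 2, and the invariant factors of ∂_2 are all 1, so H_1 ≅ Z^2.
  H_2: rank ker ∂_2 − rank ∂_3 = (4 − 4) − 0 = 0, and there is no ∂_3, so H_2 ≅ 0.

As a check, the Euler characteristic is 9 − 14 + 4 = -1, which agrees with 1 − 2 + 0 = -1.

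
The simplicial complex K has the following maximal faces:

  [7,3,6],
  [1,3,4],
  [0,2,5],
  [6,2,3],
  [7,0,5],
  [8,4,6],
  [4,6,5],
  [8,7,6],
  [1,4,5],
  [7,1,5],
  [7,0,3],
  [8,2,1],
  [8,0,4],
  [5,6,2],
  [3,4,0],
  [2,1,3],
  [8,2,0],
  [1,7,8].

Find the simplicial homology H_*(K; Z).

H_0 ≅ Z,  H_1 ≅ Z^2,  H_2 ≅ Z.

K has 9 vertices, 27 edges, 18 triangles.
rank ∂_0 = 0, rank ∂_1 = 8 ⇒ b_0 = 9 − 0 − 8 = 1; all invariant factors of ∂_1 are 1 so no torsion. So H_0 ≅ Z.
rank ∂_1 = 8, rank ∂_2 = 17 ⇒ b_1 = 27 − 8 − 17 = 2; all invariant factors of ∂_2 are 1 so no torsion. So H_1 ≅ Z^2.
rank ∂_2 = 17, rank ∂_3 = 0 ⇒ b_2 = 18 − 17 − 0 = 1. So H_2 ≅ Z.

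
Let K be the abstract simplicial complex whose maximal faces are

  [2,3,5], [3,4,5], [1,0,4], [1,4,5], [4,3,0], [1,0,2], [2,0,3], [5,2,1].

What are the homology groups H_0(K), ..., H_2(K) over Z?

H_0 = Z,  H_1 = 0,  H_2 = Z.

K has 6 vertices, 12 edges, 8 triangles.
rank ∂_0 = 0, rank ∂_1 = 5 ⇒ b_0 = 6 − 0 − 5 = 1; all invariant factors of ∂_1 are 1 so no torsion. So H_0 ≅ Z.
rank ∂_1 = 5, rank ∂_2 = 7 ⇒ b_1 = 12 − 5 − 7 = 0; all invariant factors of ∂_2 are 1 so no torsion. So H_1 ≅ 0.
rank ∂_2 = 7, rank ∂_3 = 0 ⇒ b_2 = 8 − 7 − 0 = 1. So H_2 ≅ Z.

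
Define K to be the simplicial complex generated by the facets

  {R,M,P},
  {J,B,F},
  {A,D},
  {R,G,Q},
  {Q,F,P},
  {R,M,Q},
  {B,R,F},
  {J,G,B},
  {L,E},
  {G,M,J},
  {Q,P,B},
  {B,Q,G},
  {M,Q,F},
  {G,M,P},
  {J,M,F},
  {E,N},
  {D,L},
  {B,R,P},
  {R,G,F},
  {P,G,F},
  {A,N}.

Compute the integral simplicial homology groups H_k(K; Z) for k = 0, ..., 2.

H_0 ≅ Z^2,  H_1 ≅ Z^3,  H_2 ≅ Z.

Order the vertices as A < B < D < E < F < G < J < L < M < N < P < Q < R. Listing each simplex with vertices in this order, K has dimension 2 with simplices:

  0-simplices (13): A, B, D, E, F, G, J, L, M, N, P, Q, R
  1-simplices (29): AD, AN, BF, BG, BJ, BP, BQ, BR, DL, EL, EN, FG, FJ, FM, FP, FQ, FR, GJ, GM, GP, GQ, GR, JM, MP, MQ, MR, PQ, PR, QR
  2-simplices (16): BFJ, BFR, BGJ, BGQ, BPQ, BPR, FGP, FGR, FJM, FMQ, FPQ, GJM, GMP, GQR, MPR, MQR

so the chain groups are C_0 ≅ Z^13, C_1 ≅ Z^29, C_2 ≅ Z^16.

Boundary ∂_1: C_1 → C_0 is given by ∂[p,q] = [q] − [p]. For instance
  ∂FG = G − F.
This gives a 13×29 integer matrix of rank 11; reducing to Smith normal form yields diagonal entries (1,1,1,1,1,1,1,1,1,1,1).

Boundary ∂_2: C_2 → C_1 sends each 2-simplex [p,q,r] to [q,r] − [p,r] + [p,q]. For instance
  ∂BGQ = GQ − BQ + BG,
  ∂MQR = QR − MR + MQ.
The resulting 29×16 matrix has rank 15, and its Smith normal form has invariant factors (1,1,1,1,1,1,1,1,1,1,1,1,1,1,1).

Computing H_k = (kernel of ∂_k) / (image of ∂_{k+1}):

  H_0: rank C_0 − rank ∂_1 = 13 − 11 = 2, and the invariant factors of ∂_1 are all 1, so H_0 ≅ Z^2.
  H_1: rank ker ∂_1 − rank ∂_2 = (29 − 11) − 15 = 3, and the invariant factors of ∂_2 are all 1, so H_1 ≅ Z^3.
  H_2: rank ker ∂_2 − rank ∂_3 = (16 − 15) − 0 = 1, and there is no ∂_3, so H_2 ≅ Z.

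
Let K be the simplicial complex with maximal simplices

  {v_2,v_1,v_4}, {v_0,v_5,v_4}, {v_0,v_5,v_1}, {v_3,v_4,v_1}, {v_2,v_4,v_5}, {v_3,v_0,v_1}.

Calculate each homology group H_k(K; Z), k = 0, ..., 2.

We work with the vertex ordering v_0 < v_1 < v_2 < v_3 < v_4 < v_5. The simplices of K, each written with vertices in increasing order, are:

  0-simplices (6): [v_0], [v_1], [v_2], [v_3], [v_4], [v_5]
  1-simplices (12): [v_0,v_1], [v_0,v_3], [v_0,v_4], [v_0,v_5], [v_1,v_2], [v_1,v_3], [v_1,v_4], [v_1,v_5], [v_2,v_4], [v_2,v_5], [v_3,v_4], [v_4,v_5]
  2-simplices (6): [v_0,v_1,v_3], [v_0,v_1,v_5], [v_0,v_4,v_5], [v_1,v_2,v_4], [v_1,v_3,v_4], [v_2,v_4,v_5]

so the chain groups are C_0 ≅ Z^6, C_1 ≅ Z^12, C_2 ≅ Z^6.

∂_1: C_1 → C_0 is given by ∂[p,q] = [q] − [p]. For instance
  ∂[v_0,v_5] = [v_5] − [v_0].
The 6×12 boundary matrix has rank 5 and Smith normal form diag(1,1,1,1,1).

Boundary ∂_2: C_2 → C_1 sends each 2-simplex [p,q,r] to [q,r] − [p,r] + [p,q]. For instance
  ∂[v_1,v_2,v_4] = [v_2,v_4] − [v_1,v_4] + [v_1,v_2],
  ∂[v_2,v_4,v_5] = [v_4,v_5] − [v_2,v_5] + [v_2,v_4].
As a 12×6 matrix over Z this has rank 6, with invariant factors (1,1,1,1,1,1).

Reading off H_k = ker ∂_k / im ∂_{k+1}:

  H_0: rank C_0 − rank ∂_1 = 6 − 5 = 1, and the invariant factors of ∂_1 are all 1, so H_0 ≅ Z.
  H_1: rank ker ∂_1 − rank ∂_2 = (12 − 5) − 6 = 1, and the invariant factors of ∂_2 are all 1, so H_1 ≅ Z.
  H_2: rank ker ∂_2 − rank ∂_3 = (6 − 6) − 0 = 0, and there is no ∂_3, so H_2 ≅ 0.

H_0 = Z,  H_1 = Z,  H_2 = 0.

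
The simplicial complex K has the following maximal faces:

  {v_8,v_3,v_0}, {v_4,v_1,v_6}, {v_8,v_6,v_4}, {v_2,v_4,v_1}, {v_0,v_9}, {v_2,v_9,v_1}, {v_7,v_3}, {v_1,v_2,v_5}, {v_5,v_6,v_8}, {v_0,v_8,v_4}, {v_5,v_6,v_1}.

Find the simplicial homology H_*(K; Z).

H_0 = Z,  H_1 = Z,  H_2 = 0.

We work with the vertex ordering v_0 < v_1 < v_2 < v_3 < v_4 < v_5 < v_6 < v_7 < v_8 < v_9. The simplices of K, each written with vertices in increasing order, are:

  0-simplices (10): [v_0], [v_1], [v_2], [v_3], [v_4], [v_5], [v_6], [v_7], [v_8], [v_9]
  1-simplices (19): (19 of them)
  2-simplices (9): [v_0,v_3,v_8], [v_0,v_4,v_8], [v_1,v_2,v_4], [v_1,v_2,v_5], [v_1,v_2,v_9], [v_1,v_4,v_6], [v_1,v_5,v_6], [v_4,v_6,v_8], [v_5,v_6,v_8]

giving chain groups C_0 ≅ Z^10, C_1 ≅ Z^19, C_2 ≅ Z^9.

∂_1: C_1 → C_0 is given by ∂[p,q] = [q] − [p]. For instance
  ∂[v_4,v_6] = [v_6] − [v_4].
The 10×19 boundary matrix has rank 9 and Smith normal form diag(1,1,1,1,1,1,1,1,1).

The boundary map ∂_2: C_2 → C_1 sends each 2-simplex [p,q,r] to [q,r] − [p,r] + [p,q]. For instance
  ∂[v_1,v_2,v_9] = [v_2,v_9] − [v_1,v_9] + [v_1,v_2],
  ∂[v_4,v_6,v_8] = [v_6,v_8] − [v_4,v_8] + [v_4,v_6].
The 19×9 boundary matrix has rank 9 and Smith normal form diag(1,1,1,1,1,1,1,1,1).

Now H_k = ker ∂_k / im ∂_{k+1}, so:

  H_0: rank C_0 − rank ∂_1 = 10 − 9 = 1, and the invariant factors of ∂_1 are all 1, so H_0 = Z.
  H_1: rank ker ∂_1 − rank ∂_2 = (19 − 9) − 9 = 1, and the invariant factors of ∂_2 are all 1, so H_1 = Z.
  H_2: rank ker ∂_2 − rank ∂_3 = (9 − 9) − 0 = 0, and there is no ∂_3, so H_2 = 0.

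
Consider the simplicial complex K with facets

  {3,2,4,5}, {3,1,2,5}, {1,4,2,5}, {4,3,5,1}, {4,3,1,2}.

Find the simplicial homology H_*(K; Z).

H_0 ≅ Z,  H_1 = 0,  H_2 = 0,  H_3 ≅ Z.

Take the total order 1 < 2 < 3 < 4 < 5 on the vertex set. Then K (dimension 3) consists of the simplices:

  0-simplices (5): [1], [2], [3], [4], [5]
  1-simplices (10): [1,2], [1,3], [1,4], [1,5], [2,3], [2,4], [2,5], [3,4], [3,5], [4,5]
  2-simplices (10): [1,2,3], [1,2,4], [1,2,5], [1,3,4], [1,3,5], [1,4,5], [2,3,4], [2,3,5], [2,4,5], [3,4,5]
  3-simplices (5): [1,2,3,4], [1,2,3,5], [1,2,4,5], [1,3,4,5], [2,3,4,5]

Hence C_0 ≅ Z^5, C_1 ≅ Z^10, C_2 ≅ Z^10, C_3 ≅ Z^5.

The boundary map ∂_1: C_1 → C_0 maps an edge to its endpoints' difference, ∂[p,q] = q − p. For instance
  ∂[4,5] = [5] − [4].
This gives a 5×10 integer matrix of rank 4; reducing to Smith normal form yields diagonal entries (1,1,1,1).

The boundary map ∂_2: C_2 → C_1 maps a triangle to the signed sum of its edges. For instance
  ∂[2,4,5] = [4,5] − [2,5] + [2,4],
  ∂[1,2,4] = [2,4] − [1,4] + [1,2].
This gives a 10×10 integer matrix of rank 6; reducing to Smith normal form yields diagonal entries (1,1,1,1,1,1).

Boundary ∂_3: C_3 → C_2 sends each 3-simplex σ to the alternating sum Σ_i (−1)^i (σ with its i-th vertex removed). For instance
  ∂[2,3,4,5] = [3,4,5] − [2,4,5] + [2,3,5] − [2,3,4],
  ∂[1,2,3,4] = [2,3,4] − [1,3,4] + [1,2,4] − [1,2,3].
This gives a 10×5 integer matrix of rank 4; reducing to Smith normal form yields diagonal entries (1,1,1,1).

Reading off H_k = ker ∂_k / im ∂_{k+1}:

  H_0: rank C_0 − rank ∂_1 = 5 − 4 = 1, and the invariant factors of ∂_1 are all 1, so H_0 ≅ Z.
  H_1: rank ker ∂_1 − rank ∂_2 = (10 − 4) − 6 = 0, and the invariant factors of ∂_2 are all 1, so H_1 ≅ 0.
  H_2: rank ker ∂_2 − rank ∂_3 = (10 − 6) − 4 = 0, and the invariant factors of ∂_3 are all 1, so H_2 ≅ 0.
  H_3: rank ker ∂_3 − rank ∂_4 = (5 − 4) − 0 = 1, and there is no ∂_4, so H_3 ≅ Z.

As a check, the Euler characteristic is 5 − 10 + 10 − 5 = 0, which agrees with 1 − 0 + 0 − 1 = 0.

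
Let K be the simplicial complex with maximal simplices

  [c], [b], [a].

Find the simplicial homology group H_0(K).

Order the vertices as a < b < c. Listing each simplex with vertices in this order, K has dimension 0 with simplices:

  0-simplices (3): a, b, c

giving chain groups C_0 ≅ Z^3.

Computing H_k = (kernel of ∂_k) / (image of ∂_{k+1}):

  H_0: rank C_0 − rank ∂_1 = 3 − 0 = 3, and there is no ∂_1, so H_0 = Z^3.

(K is a triangulation of a set of 3 points.)

H_0 = Z^3.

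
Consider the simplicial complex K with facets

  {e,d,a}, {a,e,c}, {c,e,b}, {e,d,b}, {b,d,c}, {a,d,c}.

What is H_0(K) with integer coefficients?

H_0 = Z.

Order the vertices as a < b < c < d < e. Listing each simplex with vertices in this order, K has dimension 2 with simplices:

  0-simplices (5): a, b, c, d, e
  1-simplices (9): ac, ad, ae, bc, bd, be, cd, ce, de
  2-simplices (6): acd, ace, ade, bcd, bce, bde

Hence C_0 ≅ Z^5, C_1 ≅ Z^9, C_2 ≅ Z^6.

∂_1: C_1 → C_0 maps an edge to its endpoints' difference, ∂[p,q] = q − p. For instance
  ∂ae = e − a.
The 5×9 boundary matrix has rank 4 and Smith normal form diag(1,1,1,1).

The boundary map ∂_2: C_2 → C_1 maps a triangle to the signed sum of its edges. For instance
  ∂acd = cd − ad + ac,
  ∂bcd = cd − bd + bc.
As a 9×6 matrix over Z this has rank 5, with invariant factors (1,1,1,1,1).

Reading off H_k = ker ∂_k / im ∂_{k+1}:

  H_0: rank C_0 − rank ∂_1 = 5 − 4 = 1, and the invariant factors of ∂_1 are all 1, so H_0 ≅ Z.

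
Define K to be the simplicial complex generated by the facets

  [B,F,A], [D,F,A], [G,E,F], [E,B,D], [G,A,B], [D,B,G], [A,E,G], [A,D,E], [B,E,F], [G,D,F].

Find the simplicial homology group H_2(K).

Take the total order A < B < D < E < F < G on the vertex set. Then K (dimension 2) consists of the simplices:

  0-simplices (6): A, B, D, E, F, G
  1-simplices (15): AB, AD, AE, AF, AG, BD, BE, BF, BG, DE, DF, DG, EF, EG, FG
  2-simplices (10): ABF, ABG, ADE, ADF, AEG, BDE, BDG, BEF, DFG, EFG

giving chain groups C_0 ≅ Z^6, C_1 ≅ Z^15, C_2 ≅ Z^10.

The boundary map ∂_1: C_1 → C_0 sends each edge [p,q] (with p < q) to q − p.
This gives a 6×15 integer matrix of rank 5; reducing to Smith normal form yields diagonal entries (1,1,1,1,1).

Boundary ∂_2: C_2 → C_1 maps a triangle to the signed sum of its edges. For instance
  ∂EFG = FG − EG + EF,
  ∂BDG = DG − BG + BD.
This gives a 15×10 integer matrix of rank 10; reducing to Smith normal form yields diagonal entries (1,1,1,1,1,1,1,1,1,2).

Computing H_k = (kernel of ∂_k) / (image of ∂_{k+1}):

  H_2: rank ker ∂_2 − rank ∂_3 = (10 − 10) − 0 = 0, and there is no ∂_3, so H_2 = 0.

(K is a triangulation of the real projective plane RP^2.)

H_2 = 0.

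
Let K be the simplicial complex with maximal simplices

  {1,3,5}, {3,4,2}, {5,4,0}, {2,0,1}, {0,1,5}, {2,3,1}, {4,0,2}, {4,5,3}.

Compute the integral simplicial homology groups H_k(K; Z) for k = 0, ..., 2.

Fix the vertex order 0 < 1 < 2 < 3 < 4 < 5 and write every simplex with vertices in increasing order. Then dim K = 2 and the simplices of K are:

  0-simplices (6): [0], [1], [2], [3], [4], [5]
  1-simplices (12): [0,1], [0,2], [0,4], [0,5], [1,2], [1,3], [1,5], [2,3], [2,4], [3,4], [3,5], [4,5]
  2-simplices (8): [0,1,2], [0,1,5], [0,2,4], [0,4,5], [1,2,3], [1,3,5], [2,3,4], [3,4,5]

Hence C_0 ≅ Z^6, C_1 ≅ Z^12, C_2 ≅ Z^8.

The boundary map ∂_1: C_1 → C_0 is given by ∂[p,q] = [q] − [p].
The resulting 6×12 matrix has rank 5, and its Smith normal form has invariant factors (1,1,1,1,1).

The boundary map ∂_2: C_2 → C_1 acts by ∂[p,q,r] = [q,r] − [p,r] + [p,q]. For instance
  ∂[2,3,4] = [3,4] − [2,4] + [2,3],
  ∂[3,4,5] = [4,5] − [3,5] + [3,4].
The 12×8 boundary matrix has rank 7 and Smith normal form diag(1,1,1,1,1,1,1).

From H_k ≅ ker(∂_k) / im(∂_{k+1}) we obtain:

  H_0: rank C_0 − rank ∂_1 = 6 − 5 = 1, and the invariant factors of ∂_1 are all 1, so H_0 ≅ Z.
  H_1: rank ker ∂_1 − rank ∂_2 = (12 − 5) − 7 = 0, and the invariant factors of ∂_2 are all 1, so H_1 ≅ 0.
  H_2: rank ker ∂_2 − rank ∂_3 = (8 − 7) − 0 = 1, and there is no ∂_3, so H_2 ≅ Z.

As a check, the Euler characteristic is 6 − 12 + 8 = 2, which agrees with 1 − 0 + 1 = 2.

H_0 = Z,  H_1 = 0,  H_2 = Z.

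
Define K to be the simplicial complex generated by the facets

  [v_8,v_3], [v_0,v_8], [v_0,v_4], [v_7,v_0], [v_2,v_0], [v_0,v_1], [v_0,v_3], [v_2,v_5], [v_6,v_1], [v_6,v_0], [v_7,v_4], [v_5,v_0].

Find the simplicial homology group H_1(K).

Order the vertices as v_0 < v_1 < v_2 < v_3 < v_4 < v_5 < v_6 < v_7 < v_8. Listing each simplex with vertices in this order, K has dimension 1 with simplices:

  0-simplices (9): [v_0], [v_1], [v_2], [v_3], [v_4], [v_5], [v_6], [v_7], [v_8]
  1-simplices (12): [v_0,v_1], [v_0,v_2], [v_0,v_3], [v_0,v_4], [v_0,v_5], [v_0,v_6], [v_0,v_7], [v_0,v_8], [v_1,v_6], [v_2,v_5], [v_3,v_8], [v_4,v_7]

Hence C_0 ≅ Z^9, C_1 ≅ Z^12.

∂_1: C_1 → C_0 maps an edge to its endpoints' difference, ∂[p,q] = q − p.
The resulting 9×12 matrix has rank 8, and its Smith normal form has invariant factors (1,1,1,1,1,1,1,1).

From H_k ≅ ker(∂_k) / im(∂_{k+1}) we obtain:

  H_1: rank ker ∂_1 − rank ∂_2 = (12 − 8) − 0 = 4, and there is no ∂_2, so H_1 = Z^4.

H_1 = Z^4.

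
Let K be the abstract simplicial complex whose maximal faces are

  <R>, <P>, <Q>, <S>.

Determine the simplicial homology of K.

We work with the vertex ordering P < Q < R < S. The simplices of K, each written with vertices in increasing order, are:

  0-simplices (4): P, Q, R, S

giving chain groups C_0 ≅ Z^4.

Computing H_k = (kernel of ∂_k) / (image of ∂_{k+1}):

  H_0: rank C_0 − rank ∂_1 = 4 − 0 = 4, and there is no ∂_1, so H_0 ≅ Z^4.

H_0 = Z^4.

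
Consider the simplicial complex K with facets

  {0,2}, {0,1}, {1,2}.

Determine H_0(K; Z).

H_0 ≅ Z.

Order the vertices as 0 < 1 < 2. Listing each simplex with vertices in this order, K has dimension 1 with simplices:

  0-simplices (3): [0], [1], [2]
  1-simplices (3): [0,1], [0,2], [1,2]

so the chain groups are C_0 ≅ Z^3, C_1 ≅ Z^3.

∂_1: C_1 → C_0 maps an edge to its endpoints' difference, ∂[p,q] = q − p. For instance
  ∂[0,2] = [2] − [0].
The 3×3 boundary matrix has rank 2 and Smith normal form diag(1,1).

Computing H_k = (kernel of ∂_k) / (image of ∂_{k+1}):

  H_0: rank C_0 − rank ∂_1 = 3 − 2 = 1, and the invariant factors of ∂_1 are all 1, so H_0 ≅ Z.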